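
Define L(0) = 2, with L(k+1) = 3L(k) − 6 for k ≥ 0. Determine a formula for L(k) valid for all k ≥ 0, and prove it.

Claim: L(k) = -3^k + 3.

Base case: L(0) = 2, and -3^0 + 3 = -1 + 3 = 2.
Assume L(j) = -3^j + 3 for some j ≥ 0.
Then L(j+1) = 3L(j) − 6 = 3·(-3^j + 3) − 6 = -3^{j+1} + 9 − 6 = -3^{j+1} + 3.
By induction, L(k) = -3^k + 3 for all k ≥ 0.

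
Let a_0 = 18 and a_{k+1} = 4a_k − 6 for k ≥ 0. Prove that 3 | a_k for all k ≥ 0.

Base case: a_0 = 18 = 3·6, so 3 | a_0.
Assume 3 | a_r, so a_r = 3t for some integer t.
Then a_{r+1} = 4a_r − 6 = 4·(3t) − 6 = 3(4t − 2), so 3 | a_{r+1}.
This completes the inductive step, so 3 | a_k for all k ≥ 0.

3 | a_k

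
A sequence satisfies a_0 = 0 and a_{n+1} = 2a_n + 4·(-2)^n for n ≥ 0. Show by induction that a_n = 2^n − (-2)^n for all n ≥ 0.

Base case: a_0 = 0, and 2^0 − (-2)^0 = 1 − 1 = 0.
Assume a_m = 2^m − (-2)^m for some m ≥ 0.
Then a_{m+1} = 2a_m + 4·(-2)^m = 2·(2^m − (-2)^m) + 4·(-2)^m = 2^{m+1} − 2·(-2)^m + 4·(-2)^m = 2^{m+1} + 2·(-2)^m = 2^{m+1} − (-2)^{m+1}.
By induction, a_n = 2^n − (-2)^n for all n ≥ 0.

a_n = 2^n − (-2)^n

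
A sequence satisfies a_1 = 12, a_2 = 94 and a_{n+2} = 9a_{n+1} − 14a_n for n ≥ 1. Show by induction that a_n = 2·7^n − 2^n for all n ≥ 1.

Base cases: a_1 = 12 and 2·7^1 − 2^1 = 12; a_2 = 94 and 2·7^2 − 2^2 = 94.
Assume a_j = 2·7^j − 2^j for all 1 ≤ j ≤ m, where m ≥ 2.
Then a_{m+1} = 9a_m − 14a_{m−1} = 9·(2·7^m − 2^m) − 14·(2·7^{m−1} − 2^{m−1}) = 2·(9·7 − 14)7^{m−1} − (9·2 − 14)2^{m−1} = 98·7^{m−1} − 4·2^{m−1} = 2·7^{m+1} − 2^{m+1}.
So the formula holds for m+1, and by strong induction a_n = 2·7^n − 2^n for all n ≥ 1.

a_n = 2·7^n − 2^n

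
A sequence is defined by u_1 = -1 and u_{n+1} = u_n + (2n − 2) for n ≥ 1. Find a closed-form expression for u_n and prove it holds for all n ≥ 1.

Claim: u_n = n^2 − 3n + 1.

Base case: u_1 = -1, and 1^2 − 3·1 + 1 = -1.
Assume u_m = m^2 − 3m + 1.
Then u_{m+1} = u_m + (2m − 2) = (m^2 − 3m + 1) + (2m − 2) = m^2 − m − 1,
and (m+1)^2 − 3·(m+1) + 1 = m^2 − m − 1.
Hence u_n = n^2 − 3n + 1 for every n ≥ 1, by induction.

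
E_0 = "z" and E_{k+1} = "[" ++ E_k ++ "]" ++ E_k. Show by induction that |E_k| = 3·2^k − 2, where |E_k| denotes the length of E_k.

Base case: |E_0| = 1, and 3·2^0 − 2 = 1.
Assume |E_j| = 3·2^j − 2.
Then |E_{j+1}| = 1 + |E_j| + 1 + |E_j| = 2|E_j| + 2 = 2(3·2^j − 2) + 2 = 3·2^{j+1} − 4 + 2 = 3·2^{j+1} − 2.
By induction, |E_k| = 3·2^k − 2 for all k ≥ 0.

|E_k| = 3·2^k − 2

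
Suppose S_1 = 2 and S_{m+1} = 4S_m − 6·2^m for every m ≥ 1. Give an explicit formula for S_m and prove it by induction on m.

Claim: S_m = -4^m + 3·2^m.

Base case: S_1 = 2, and -4^1 + 3·2^1 = -4 + 6 = 2.
Assume S_j = -4^j + 3·2^j for some j ≥ 1.
Then S_{j+1} = 4S_j − 6·2^j = 4·(-4^j + 3·2^j) − 6·2^j = -4^{j+1} + 12·2^j − 6·2^j = -4^{j+1} + 6·2^j = -4^{j+1} + 3·2^{j+1}.
By induction, S_m = -4^m + 3·2^m for all m ≥ 1.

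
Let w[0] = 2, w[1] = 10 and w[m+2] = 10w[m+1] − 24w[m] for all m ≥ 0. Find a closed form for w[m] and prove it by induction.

Claim: w[m] = 6^m + 4^m.

Base cases: w[0] = 2 and 6^0 + 4^0 = 2; w[1] = 10 and 6^1 + 4^1 = 10.
Assume w[j] = 6^j + 4^j for all 0 ≤ j ≤ r, where r ≥ 1.
Then w[r+1] = 10w[r] − 24w[r−1] = 10·(6^r + 4^r) − 24·(6^{r−1} + 4^{r−1}) = (10·6 − 24)6^{r−1} + (10·4 − 24)4^{r−1} = 36·6^{r−1} + 16·4^{r−1} = 6^{r+1} + 4^{r+1}.
By strong induction, w[m] = 6^m + 4^m for all m ≥ 0.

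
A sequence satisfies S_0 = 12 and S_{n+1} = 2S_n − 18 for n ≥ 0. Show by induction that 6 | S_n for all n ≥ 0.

Base case: S_0 = 12 = 6·2, so 6 | S_0.
Assume 6 | S_j, so S_j = 6t for some integer t.
Then S_{j+1} = 2S_j − 18 = 2·(6t) − 18 = 6(2t − 3), so 6 | S_{j+1}.
So the property holds for j+1, and by induction 6 | S_n for all n ≥ 0.

6 | S_n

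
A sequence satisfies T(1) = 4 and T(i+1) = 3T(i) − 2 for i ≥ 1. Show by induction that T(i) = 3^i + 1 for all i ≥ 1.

Base case: T(1) = 4, and 3^1 + 1 = 3 + 1 = 4.
Assume T(r) = 3^r + 1 for some r ≥ 1.
Then T(r+1) = 3T(r) − 2 = 3·(3^r + 1) − 2 = 3^{r+1} + 3 − 2 = 3^{r+1} + 1.
This completes the inductive step, so T(i) = 3^i + 1 for all i ≥ 1.

T(i) = 3^i + 1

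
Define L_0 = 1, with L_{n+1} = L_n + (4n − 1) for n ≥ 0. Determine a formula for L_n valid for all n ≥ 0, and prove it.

Claim: L_n = 2n^2 − 3n + 1.

Base case: L_0 = 1, and 2·0^2 − 3·0 + 1 = 1.
Assume L_j = 2j^2 − 3j + 1.
Then L_{j+1} = L_j + (4j − 1) = (2j^2 − 3j + 1) + (4j − 1) = 2j^2 + j,
and 2·(j+1)^2 − 3·(j+1) + 1 = 2j^2 + j.
This completes the inductive step, so L_n = 2n^2 − 3n + 1 for all n ≥ 0.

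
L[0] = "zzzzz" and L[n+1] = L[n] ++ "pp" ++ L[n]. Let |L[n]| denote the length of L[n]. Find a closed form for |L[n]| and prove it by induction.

Claim: |L[n]| = 7·2^n − 2.

Base case: |L[0]| = 5, and 7·2^0 − 2 = 5.
Assume |L[r]| = 7·2^r − 2.
Then |L[r+1]| = |L[r]| + 2 + |L[r]| = 2|L[r]| + 2 = 2(7·2^r − 2) + 2 = 7·2^{r+1} − 4 + 2 = 7·2^{r+1} − 2.
By induction, |L[n]| = 7·2^n − 2 for all n ≥ 0.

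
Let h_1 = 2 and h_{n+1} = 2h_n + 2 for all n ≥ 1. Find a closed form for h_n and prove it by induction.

Claim: h_n = 2^{n+1} − 2.

Base case: h_1 = 2, and 2^{1+1} − 2 = 4 − 2 = 2.
Assume h_k = 2^{k+1} − 2 for some k ≥ 1.
Then h_{k+1} = 2h_k + 2 = 2·(2^{k+1} − 2) + 2 = 2^{k+2} − 4 + 2 = 2^{k+2} − 2.
By induction, h_n = 2^{n+1} − 2 for all n ≥ 1.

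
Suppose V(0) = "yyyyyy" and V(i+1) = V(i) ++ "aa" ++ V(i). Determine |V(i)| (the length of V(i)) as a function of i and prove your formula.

Claim: |V(i)| = 2^{i+3} − 2.

Base case: |V(0)| = 6, and 2^{0+3} − 2 = 6.
Assume |V(j)| = 2^{j+3} − 2.
Then |V(j+1)| = |V(j)| + 2 + |V(j)| = 2|V(j)| + 2 = 2(2^{j+3} − 2) + 2 = 2^{j+1+3} − 4 + 2 = 2^{j+1+3} − 2.
By induction, |V(i)| = 2^{i+3} − 2 for all i ≥ 0.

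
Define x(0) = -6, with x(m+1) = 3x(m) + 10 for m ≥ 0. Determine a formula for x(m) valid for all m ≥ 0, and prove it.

Claim: x(m) = -3^m − 5.

Base case: x(0) = -6, and -3^0 − 5 = -1 − 5 = -6.
Assume x(j) = -3^j − 5 for some j ≥ 0.
Then x(j+1) = 3x(j) + 10 = 3·(-3^j − 5) + 10 = -3^{j+1} − 15 + 10 = -3^{j+1} − 5.
By induction, x(m) = -3^m − 5 for all m ≥ 0.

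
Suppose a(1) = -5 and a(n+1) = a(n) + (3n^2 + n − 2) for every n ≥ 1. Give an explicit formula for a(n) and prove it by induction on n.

Claim: a(n) = n^3 − n^2 − 2n − 3.

Base case: a(1) = -5, and 1^3 − 1^2 − 2·1 − 3 = -5.
Assume a(r) = r^3 − r^2 − 2r − 3.
Then a(r+1) = a(r) + (3r^2 + r − 2) = (r^3 − r^2 − 2r − 3) + (3r^2 + r − 2) = r^3 + 2r^2 − r − 5,
and (r+1)^3 − (r+1)^2 − 2·(r+1) − 3 = r^3 + 2r^2 − r − 5.
This completes the inductive step, so a(n) = n^3 − n^2 − 2n − 3 for all n ≥ 1.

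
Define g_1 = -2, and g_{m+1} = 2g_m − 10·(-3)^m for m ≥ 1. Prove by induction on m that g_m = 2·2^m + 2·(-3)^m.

Base case: g_1 = -2, and 2·2^1 + 2·(-3)^1 = 4 − 6 = -2.
Assume g_r = 2·2^r + 2·(-3)^r for some r ≥ 1.
Then g_{r+1} = 2g_r − 10·(-3)^r = 2·(2·2^r + 2·(-3)^r) − 10·(-3)^r = 2·2^{r+1} + 4·(-3)^r − 10·(-3)^r = 2·2^{r+1} − 6·(-3)^r = 2·2^{r+1} + 2·(-3)^{r+1}.
This completes the inductive step, so g_m = 2·2^m + 2·(-3)^m for all m ≥ 1.

g_m = 2·2^m + 2·(-3)^m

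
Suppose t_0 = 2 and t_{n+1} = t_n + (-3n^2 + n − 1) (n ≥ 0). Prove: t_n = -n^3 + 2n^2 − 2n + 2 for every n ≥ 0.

Base case: t_0 = 2, and -0^3 + 2·0^2 − 2·0 + 2 = 2.
Assume t_k = -k^3 + 2k^2 − 2k + 2.
Then t_{k+1} = t_k + (-3k^2 + k − 1) = (-k^3 + 2k^2 − 2k + 2) + (-3k^2 + k − 1) = -k^3 − k^2 − k + 1,
and -(k+1)^3 + 2·(k+1)^2 − 2·(k+1) + 2 = -k^3 − k^2 − k + 1.
Hence t_n = -n^3 + 2n^2 − 2n + 2 for every n ≥ 0, by induction.

t_n = -n^3 + 2n^2 − 2n + 2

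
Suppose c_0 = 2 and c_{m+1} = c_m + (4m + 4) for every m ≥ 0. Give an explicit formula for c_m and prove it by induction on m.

Claim: c_m = 2m^2 + 2m + 2.

Base case: c_0 = 2, and 2·0^2 + 2·0 + 2 = 2.
Assume c_r = 2r^2 + 2r + 2.
Then c_{r+1} = c_r + (4r + 4) = (2r^2 + 2r + 2) + (4r + 4) = 2r^2 + 6r + 6,
and 2·(r+1)^2 + 2·(r+1) + 2 = 2r^2 + 6r + 6.
Hence c_m = 2m^2 + 2m + 2 for every m ≥ 0, by induction.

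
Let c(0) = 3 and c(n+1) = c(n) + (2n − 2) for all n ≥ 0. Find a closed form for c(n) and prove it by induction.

Claim: c(n) = n^2 − 3n + 3.

Base case: c(0) = 3, and 0^2 − 3·0 + 3 = 3.
Assume c(k) = k^2 − 3k + 3.
Then c(k+1) = c(k) + (2k − 2) = (k^2 − 3k + 3) + (2k − 2) = k^2 − k + 1,
and (k+1)^2 − 3·(k+1) + 3 = k^2 − k + 1.
This completes the inductive step, so c(n) = n^2 − 3n + 3 for all n ≥ 0.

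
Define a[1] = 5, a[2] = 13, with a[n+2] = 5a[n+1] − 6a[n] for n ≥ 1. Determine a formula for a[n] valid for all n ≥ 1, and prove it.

Claim: a[n] = 3^n + 2^n.

Base cases: a[1] = 5 and 3^1 + 2^1 = 5; a[2] = 13 and 3^2 + 2^2 = 13.
Assume a[j] = 3^j + 2^j for all 1 ≤ j ≤ r, where r ≥ 2.
Then a[r+1] = 5a[r] − 6a[r−1] = 5·(3^r + 2^r) − 6·(3^{r−1} + 2^{r−1}) = (5·3 − 6)3^{r−1} + (5·2 − 6)2^{r−1} = 9·3^{r−1} + 4·2^{r−1} = 3^{r+1} + 2^{r+1}.
This completes the inductive step, so a[n] = 3^n + 2^n for all n ≥ 1.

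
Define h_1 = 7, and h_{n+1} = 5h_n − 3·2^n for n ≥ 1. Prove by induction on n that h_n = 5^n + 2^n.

Base case: h_1 = 7, and 5^1 + 2^1 = 5 + 2 = 7.
Assume h_j = 5^j + 2^j for some j ≥ 1.
Then h_{j+1} = 5h_j − 3·2^j = 5·(5^j + 2^j) − 3·2^j = 5^{j+1} + 5·2^j − 3·2^j = 5^{j+1} + 2·2^j = 5^{j+1} + 2^{j+1}.
This completes the inductive step, so h_n = 5^n + 2^n for all n ≥ 1.

h_n = 5^n + 2^n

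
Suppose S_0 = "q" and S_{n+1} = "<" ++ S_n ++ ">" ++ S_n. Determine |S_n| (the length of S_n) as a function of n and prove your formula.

Claim: |S_n| = 3·2^n − 2.

Base case: |S_0| = 1, and 3·2^0 − 2 = 1.
Assume |S_r| = 3·2^r − 2.
Then |S_{r+1}| = 1 + |S_r| + 1 + |S_r| = 2|S_r| + 2 = 2(3·2^r − 2) + 2 = 3·2^{r+1} − 4 + 2 = 3·2^{r+1} − 2.
Hence |S_n| = 3·2^n − 2 for every n ≥ 0, by induction.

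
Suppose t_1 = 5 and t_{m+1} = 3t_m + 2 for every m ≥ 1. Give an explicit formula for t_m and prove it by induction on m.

Claim: t_m = 2·3^m − 1.

Base case: t_1 = 5, and 2·3^1 − 1 = 6 − 1 = 5.
Assume t_r = 2·3^r − 1 for some r ≥ 1.
Then t_{r+1} = 3t_r + 2 = 3·(2·3^r − 1) + 2 = 6·3^r − 3 + 2 = 2·3^{r+1} − 1.
By induction, t_m = 2·3^m − 1 for all m ≥ 1.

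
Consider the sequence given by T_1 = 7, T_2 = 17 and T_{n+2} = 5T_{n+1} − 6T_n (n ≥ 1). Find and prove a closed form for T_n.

Claim: T_n = 2·2^n + 3^n.

Base cases: T_1 = 7 and 2·2^1 + 3^1 = 7; T_2 = 17 and 2·2^2 + 3^2 = 17.
Assume T_j = 2·2^j + 3^j for all 1 ≤ j ≤ m, where m ≥ 2.
Then T_{m+1} = 5T_m − 6T_{m−1} = 5·(2·2^m + 3^m) − 6·(2·2^{m−1} + 3^{m−1}) = 2·(5·2 − 6)2^{m−1} + (5·3 − 6)3^{m−1} = 8·2^{m−1} + 9·3^{m−1} = 2·2^{m+1} + 3^{m+1}.
Hence T_n = 2·2^n + 3^n for every n ≥ 1, by strong induction.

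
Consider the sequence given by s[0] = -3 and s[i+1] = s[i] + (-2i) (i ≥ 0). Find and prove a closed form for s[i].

Claim: s[i] = -i^2 + i − 3.

Base case: s[0] = -3, and -0^2 + 0 − 3 = -3.
Assume s[m] = -m^2 + m − 3.
Then s[m+1] = s[m] + (-2m) = (-m^2 + m − 3) + (-2m) = -m^2 − m − 3,
and -(m+1)^2 + (m+1) − 3 = -m^2 − m − 3.
By induction, s[i] = -i^2 + i − 3 for all i ≥ 0.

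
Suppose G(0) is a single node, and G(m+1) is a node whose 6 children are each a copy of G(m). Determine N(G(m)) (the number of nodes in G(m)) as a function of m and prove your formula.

Claim: N(G(m)) = (6^{m+1} − 1)/5.

Base case: N(G(0)) = 1, and (6^{0+1} − 1)/5 = 1.
Assume N(G(k)) = (6^{k+1} − 1)/5.
Then N(G(k+1)) = 1 + 6N(G(k)) = 1 + 6·(6^{k+1} − 1)/5 = 1 + (6^{k+2} − 6)/5 = (5 + 6^{k+2} − 6)/5 = (6^{k+2} − 1)/5.
So the formula holds for k+1, and by induction N(G(m)) = (6^{m+1} − 1)/5 for all m ≥ 0.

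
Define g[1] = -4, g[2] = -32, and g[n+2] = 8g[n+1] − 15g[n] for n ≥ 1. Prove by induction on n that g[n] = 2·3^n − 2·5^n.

Base cases: g[1] = -4 and 2·3^1 − 2·5^1 = -4; g[2] = -32 and 2·3^2 − 2·5^2 = -32.
Assume g[i] = 2·3^i − 2·5^i for all 1 ≤ i ≤ j, where j ≥ 2.
Then g[j+1] = 8g[j] − 15g[j−1] = 8·(2·3^j − 2·5^j) − 15·(2·3^{j−1} − 2·5^{j−1}) = 2·(8·3 − 15)3^{j−1} − 2·(8·5 − 15)5^{j−1} = 18·3^{j−1} − 50·5^{j−1} = 2·3^{j+1} − 2·5^{j+1}.
So the formula holds for j+1, and by strong induction g[n] = 2·3^n − 2·5^n for all n ≥ 1.

g[n] = 2·3^n − 2·5^n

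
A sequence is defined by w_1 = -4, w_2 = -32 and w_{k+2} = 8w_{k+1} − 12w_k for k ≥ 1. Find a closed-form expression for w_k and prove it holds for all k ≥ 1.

Claim: w_k = -6^k + 2^k.

Base cases: w_1 = -4 and -6^1 + 2^1 = -4; w_2 = -32 and -6^2 + 2^2 = -32.
Assume w_i = -6^i + 2^i for all 1 ≤ i ≤ j, where j ≥ 2.
Then w_{j+1} = 8w_j − 12w_{j−1} = 8·(-6^j + 2^j) − 12·(-6^{j−1} + 2^{j−1}) = -(8·6 − 12)6^{j−1} + (8·2 − 12)2^{j−1} = -36·6^{j−1} + 4·2^{j−1} = -6^{j+1} + 2^{j+1}.
This completes the inductive step, so w_k = -6^k + 2^k for all k ≥ 1.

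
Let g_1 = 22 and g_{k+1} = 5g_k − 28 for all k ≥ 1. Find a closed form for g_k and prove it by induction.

Claim: g_k = 3·5^k + 7.

Base case: g_1 = 22, and 3·5^1 + 7 = 15 + 7 = 22.
Assume g_j = 3·5^j + 7 for some j ≥ 1.
Then g_{j+1} = 5g_j − 28 = 5·(3·5^j + 7) − 28 = 15·5^j + 35 − 28 = 3·5^{j+1} + 7.
By induction, g_k = 3·5^k + 7 for all k ≥ 1.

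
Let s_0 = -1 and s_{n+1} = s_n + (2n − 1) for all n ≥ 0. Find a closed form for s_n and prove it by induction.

Claim: s_n = n^2 − 2n − 1.

Base case: s_0 = -1, and 0^2 − 2·0 − 1 = -1.
Assume s_m = m^2 − 2m − 1.
Then s_{m+1} = s_m + (2m − 1) = (m^2 − 2m − 1) + (2m − 1) = m^2 − 2,
and (m+1)^2 − 2·(m+1) − 1 = m^2 − 2.
By induction, s_n = n^2 − 2n − 1 for all n ≥ 0.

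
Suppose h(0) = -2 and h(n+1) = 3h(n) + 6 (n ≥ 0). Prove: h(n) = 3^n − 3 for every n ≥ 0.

Base case: h(0) = -2, and 3^0 − 3 = 1 − 3 = -2.
Assume h(k) = 3^k − 3 for some k ≥ 0.
Then h(k+1) = 3h(k) + 6 = 3·(3^k − 3) + 6 = 3^{k+1} − 9 + 6 = 3^{k+1} − 3.
By induction, h(n) = 3^n − 3 for all n ≥ 0.

h(n) = 3^n − 3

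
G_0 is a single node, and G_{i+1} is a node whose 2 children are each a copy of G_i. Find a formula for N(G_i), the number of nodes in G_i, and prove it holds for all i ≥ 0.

Claim: N(G_i) = 2^{i+1} − 1.

Base case: N(G_0) = 1, and 2^{0+1} − 1 = 1.
Assume N(G_r) = 2^{r+1} − 1.
Then N(G_{r+1}) = 1 + 2N(G_r) = 1 + 2(2^{r+1} − 1) = 2^{r+2} − 2 + 1 = 2^{r+2} − 1.
Hence N(G_i) = 2^{i+1} − 1 for every i ≥ 0, by induction.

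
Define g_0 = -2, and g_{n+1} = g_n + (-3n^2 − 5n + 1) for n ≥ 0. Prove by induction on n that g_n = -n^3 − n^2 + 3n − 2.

Base case: g_0 = -2, and -0^3 − 0^2 + 3·0 − 2 = -2.
Assume g_m = -m^3 − m^2 + 3m − 2.
Then g_{m+1} = g_m + (-3m^2 − 5m + 1) = (-m^3 − m^2 + 3m − 2) + (-3m^2 − 5m + 1) = -m^3 − 4m^2 − 2m − 1,
and -(m+1)^3 − (m+1)^2 + 3·(m+1) − 2 = -m^3 − 4m^2 − 2m − 1.
Hence g_n = -n^3 − n^2 + 3n − 2 for every n ≥ 0, by induction.

g_n = -n^3 − n^2 + 3n − 2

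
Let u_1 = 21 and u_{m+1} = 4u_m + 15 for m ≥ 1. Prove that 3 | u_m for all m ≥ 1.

Base case: u_1 = 21 = 3·7, so 3 | u_1.
Assume 3 | u_k, so u_k = 3t for some integer t.
Then u_{k+1} = 4u_k + 15 = 4·(3t) + 15 = 3(4t + 5), so 3 | u_{k+1}.
So the property holds for k+1, and by induction 3 | u_m for all m ≥ 1.

3 | u_m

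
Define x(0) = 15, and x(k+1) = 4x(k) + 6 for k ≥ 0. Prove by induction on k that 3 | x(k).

Base case: x(0) = 15 = 3·5, so 3 | x(0).
Assume 3 | x(j), so x(j) = 3t for some integer t.
Then x(j+1) = 4x(j) + 6 = 4·(3t) + 6 = 3(4t + 2), so 3 | x(j+1).
So the property holds for j+1, and by induction 3 | x(k) for all k ≥ 0.

3 | x(k)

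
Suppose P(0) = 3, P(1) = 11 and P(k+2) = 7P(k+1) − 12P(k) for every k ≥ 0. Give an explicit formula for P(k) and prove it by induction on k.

Claim: P(k) = 2·4^k + 3^k.

Base cases: P(0) = 3 and 2·4^0 + 3^0 = 3; P(1) = 11 and 2·4^1 + 3^1 = 11.
Assume P(i) = 2·4^i + 3^i for all 0 ≤ i ≤ j, where j ≥ 1.
Then P(j+1) = 7P(j) − 12P(j−1) = 7·(2·4^j + 3^j) − 12·(2·4^{j−1} + 3^{j−1}) = 2·(7·4 − 12)4^{j−1} + (7·3 − 12)3^{j−1} = 32·4^{j−1} + 9·3^{j−1} = 2·4^{j+1} + 3^{j+1}.
By strong induction, P(k) = 2·4^k + 3^k for all k ≥ 0.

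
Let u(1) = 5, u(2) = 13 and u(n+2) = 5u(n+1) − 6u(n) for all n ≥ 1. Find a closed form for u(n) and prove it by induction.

Claim: u(n) = 3^n + 2^n.

Base cases: u(1) = 5 and 3^1 + 2^1 = 5; u(2) = 13 and 3^2 + 2^2 = 13.
Assume u(j) = 3^j + 2^j for all 1 ≤ j ≤ k, where k ≥ 2.
Then u(k+1) = 5u(k) − 6u(k−1) = 5·(3^k + 2^k) − 6·(3^{k−1} + 2^{k−1}) = (5·3 − 6)3^{k−1} + (5·2 − 6)2^{k−1} = 9·3^{k−1} + 4·2^{k−1} = 3^{k+1} + 2^{k+1}.
So the formula holds for k+1, and by strong induction u(n) = 3^n + 2^n for all n ≥ 1.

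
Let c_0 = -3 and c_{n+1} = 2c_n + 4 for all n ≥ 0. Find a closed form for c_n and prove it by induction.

Claim: c_n = 2^n − 4.

Base case: c_0 = -3, and 2^0 − 4 = 1 − 4 = -3.
Assume c_j = 2^j − 4 for some j ≥ 0.
Then c_{j+1} = 2c_j + 4 = 2·(2^j − 4) + 4 = 2^{j+1} − 8 + 4 = 2^{j+1} − 4.
By induction, c_n = 2^n − 4 for all n ≥ 0.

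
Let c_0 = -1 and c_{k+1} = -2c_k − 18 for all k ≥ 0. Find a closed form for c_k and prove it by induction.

Claim: c_k = 5·(-2)^k − 6.

Base case: c_0 = -1, and 5·(-2)^0 − 6 = 5 − 6 = -1.
Assume c_r = 5·(-2)^r − 6 for some r ≥ 0.
Then c_{r+1} = -2c_r − 18 = -2·(5·(-2)^r − 6) − 18 = -10·(-2)^r + 12 − 18 = 5·(-2)^{r+1} − 6.
This completes the inductive step, so c_k = 5·(-2)^k − 6 for all k ≥ 0.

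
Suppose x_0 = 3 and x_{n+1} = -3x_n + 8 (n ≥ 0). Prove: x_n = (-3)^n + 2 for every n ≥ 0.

Base case: x_0 = 3, and (-3)^0 + 2 = 1 + 2 = 3.
Assume x_j = (-3)^j + 2 for some j ≥ 0.
Then x_{j+1} = -3x_j + 8 = -3·((-3)^j + 2) + 8 = -3·(-3)^j − 6 + 8 = (-3)^{j+1} + 2.
This completes the inductive step, so x_n = (-3)^n + 2 for all n ≥ 0.

x_n = (-3)^n + 2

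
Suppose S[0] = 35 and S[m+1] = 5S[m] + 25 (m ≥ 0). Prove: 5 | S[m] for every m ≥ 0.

Base case: S[0] = 35 = 5·7, so 5 | S[0].
Assume 5 | S[j], so S[j] = 5t for some integer t.
Then S[j+1] = 5S[j] + 25 = 5·(5t) + 25 = 5(5t + 5), so 5 | S[j+1].
This completes the inductive step, so 5 | S[m] for all m ≥ 0.

5 | S[m]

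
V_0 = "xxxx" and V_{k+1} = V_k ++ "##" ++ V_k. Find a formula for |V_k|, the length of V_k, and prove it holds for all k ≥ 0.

Claim: |V_k| = 6·2^k − 2.

Base case: |V_0| = 4, and 6·2^0 − 2 = 4.
Assume |V_j| = 6·2^j − 2.
Then |V_{j+1}| = |V_j| + 2 + |V_j| = 2|V_j| + 2 = 2(6·2^j − 2) + 2 = 6·2^{j+1} − 4 + 2 = 6·2^{j+1} − 2.
This completes the inductive step, so |V_k| = 6·2^k − 2 for all k ≥ 0.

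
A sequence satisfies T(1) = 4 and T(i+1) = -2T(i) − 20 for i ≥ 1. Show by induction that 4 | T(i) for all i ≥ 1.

Base case: T(1) = 4 = 4·1, so 4 | T(1).
Assume 4 | T(k), so T(k) = 4t for some integer t.
Then T(k+1) = -2T(k) − 20 = -2·(4t) − 20 = 4(-2t − 5), so 4 | T(k+1).
This completes the inductive step, so 4 | T(i) for all i ≥ 1.

4 | T(i)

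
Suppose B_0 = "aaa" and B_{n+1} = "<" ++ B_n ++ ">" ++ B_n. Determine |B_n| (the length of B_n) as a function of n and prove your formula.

Claim: |B_n| = 5·2^n − 2.

Base case: |B_0| = 3, and 5·2^0 − 2 = 3.
Assume |B_m| = 5·2^m − 2.
Then |B_{m+1}| = 1 + |B_m| + 1 + |B_m| = 2|B_m| + 2 = 2(5·2^m − 2) + 2 = 5·2^{m+1} − 4 + 2 = 5·2^{m+1} − 2.
So the formula holds for m+1, and by induction |B_n| = 5·2^n − 2 for all n ≥ 0.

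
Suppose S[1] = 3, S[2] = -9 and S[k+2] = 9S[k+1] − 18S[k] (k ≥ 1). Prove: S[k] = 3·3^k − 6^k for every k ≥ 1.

Base cases: S[1] = 3 and 3·3^1 − 6^1 = 3; S[2] = -9 and 3·3^2 − 6^2 = -9.
Assume S[j] = 3·3^j − 6^j for all 1 ≤ j ≤ r, where r ≥ 2.
Then S[r+1] = 9S[r] − 18S[r−1] = 9·(3·3^r − 6^r) − 18·(3·3^{r−1} − 6^{r−1}) = 3·(9·3 − 18)3^{r−1} − (9·6 − 18)6^{r−1} = 27·3^{r−1} − 36·6^{r−1} = 3·3^{r+1} − 6^{r+1}.
This completes the inductive step, so S[k] = 3·3^k − 6^k for all k ≥ 1.

S[k] = 3·3^k − 6^k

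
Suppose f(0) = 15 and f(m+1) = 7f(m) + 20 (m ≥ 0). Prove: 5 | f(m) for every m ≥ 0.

Base case: f(0) = 15 = 5·3, so 5 | f(0).
Assume 5 | f(j), so f(j) = 5t for some integer t.
Then f(j+1) = 7f(j) + 20 = 7·(5t) + 20 = 5(7t + 4), so 5 | f(j+1).
This completes the inductive step, so 5 | f(m) for all m ≥ 0.

5 | f(m)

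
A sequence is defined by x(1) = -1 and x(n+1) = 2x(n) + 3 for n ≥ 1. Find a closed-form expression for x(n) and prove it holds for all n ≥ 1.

Claim: x(n) = 2^n − 3.

Base case: x(1) = -1, and 2^1 − 3 = 2 − 3 = -1.
Assume x(j) = 2^j − 3 for some j ≥ 1.
Then x(j+1) = 2x(j) + 3 = 2·(2^j − 3) + 3 = 2^{j+1} − 6 + 3 = 2^{j+1} − 3.
So the formula holds for j+1, and by induction x(n) = 2^n − 3 for all n ≥ 1.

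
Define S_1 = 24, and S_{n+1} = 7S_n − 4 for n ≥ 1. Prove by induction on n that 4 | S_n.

Base case: S_1 = 24 = 4·6, so 4 | S_1.
Assume 4 | S_r, so S_r = 4t for some integer t.
Then S_{r+1} = 7S_r − 4 = 7·(4t) − 4 = 4(7t − 1), so 4 | S_{r+1}.
So the property holds for r+1, and by induction 4 | S_n for all n ≥ 1.

4 | S_n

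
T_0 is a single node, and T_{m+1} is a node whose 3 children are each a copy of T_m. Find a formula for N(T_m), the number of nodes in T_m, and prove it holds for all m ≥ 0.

Claim: N(T_m) = (3^{m+1} − 1)/2.

Base case: N(T_0) = 1, and (3^{0+1} − 1)/2 = 1.
Assume N(T_k) = (3^{k+1} − 1)/2.
Then N(T_{k+1}) = 1 + 3N(T_k) = 1 + 3·(3^{k+1} − 1)/2 = 1 + (3^{k+2} − 3)/2 = (2 + 3^{k+2} − 3)/2 = (3^{k+2} − 1)/2.
By induction, N(T_m) = (3^{m+1} − 1)/2 for all m ≥ 0.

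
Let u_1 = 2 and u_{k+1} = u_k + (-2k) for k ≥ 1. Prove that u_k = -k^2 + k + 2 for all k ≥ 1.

Base case: u_1 = 2, and -1^2 + 1 + 2 = 2.
Assume u_r = -r^2 + r + 2.
Then u_{r+1} = u_r + (-2r) = (-r^2 + r + 2) + (-2r) = -r^2 − r + 2,
and -(r+1)^2 + (r+1) + 2 = -r^2 − r + 2.
Hence u_k = -k^2 + k + 2 for every k ≥ 1, by induction.

u_k = -k^2 + k + 2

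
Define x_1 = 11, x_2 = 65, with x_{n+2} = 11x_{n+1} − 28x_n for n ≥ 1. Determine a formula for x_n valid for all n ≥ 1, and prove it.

Claim: x_n = 7^n + 4^n.

Base cases: x_1 = 11 and 7^1 + 4^1 = 11; x_2 = 65 and 7^2 + 4^2 = 65.
Assume x_j = 7^j + 4^j for all 1 ≤ j ≤ r, where r ≥ 2.
Then x_{r+1} = 11x_r − 28x_{r−1} = 11·(7^r + 4^r) − 28·(7^{r−1} + 4^{r−1}) = (11·7 − 28)7^{r−1} + (11·4 − 28)4^{r−1} = 49·7^{r−1} + 16·4^{r−1} = 7^{r+1} + 4^{r+1}.
Hence x_n = 7^n + 4^n for every n ≥ 1, by strong induction.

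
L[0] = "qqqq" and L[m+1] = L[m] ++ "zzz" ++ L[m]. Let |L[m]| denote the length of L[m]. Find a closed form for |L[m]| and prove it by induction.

Claim: |L[m]| = 7·2^m − 3.

Base case: |L[0]| = 4, and 7·2^0 − 3 = 4.
Assume |L[r]| = 7·2^r − 3.
Then |L[r+1]| = |L[r]| + 3 + |L[r]| = 2|L[r]| + 3 = 2(7·2^r − 3) + 3 = 7·2^{r+1} − 6 + 3 = 7·2^{r+1} − 3.
So the formula holds for r+1, and by induction |L[m]| = 7·2^m − 3 for all m ≥ 0.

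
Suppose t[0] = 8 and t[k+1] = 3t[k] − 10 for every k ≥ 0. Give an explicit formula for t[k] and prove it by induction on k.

Claim: t[k] = 3^{k+1} + 5.

Base case: t[0] = 8, and 3^{0+1} + 5 = 3 + 5 = 8.
Assume t[j] = 3^{j+1} + 5 for some j ≥ 0.
Then t[j+1] = 3t[j] − 10 = 3·(3^{j+1} + 5) − 10 = 3^{j+2} + 15 − 10 = 3^{j+2} + 5.
So the formula holds for j+1, and by induction t[k] = 3^{k+1} + 5 for all k ≥ 0.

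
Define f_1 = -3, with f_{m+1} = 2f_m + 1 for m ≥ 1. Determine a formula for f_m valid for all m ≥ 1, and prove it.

Claim: f_m = -2^m − 1.

Base case: f_1 = -3, and -2^1 − 1 = -2 − 1 = -3.
Assume f_j = -2^j − 1 for some j ≥ 1.
Then f_{j+1} = 2f_j + 1 = 2·(-2^j − 1) + 1 = -2^{j+1} − 2 + 1 = -2^{j+1} − 1.
By induction, f_m = -2^m − 1 for all m ≥ 1.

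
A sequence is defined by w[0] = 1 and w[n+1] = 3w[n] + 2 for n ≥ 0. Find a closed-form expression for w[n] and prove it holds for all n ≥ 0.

Claim: w[n] = 2·3^n − 1.

Base case: w[0] = 1, and 2·3^0 − 1 = 2 − 1 = 1.
Assume w[j] = 2·3^j − 1 for some j ≥ 0.
Then w[j+1] = 3w[j] + 2 = 3·(2·3^j − 1) + 2 = 6·3^j − 3 + 2 = 2·3^{j+1} − 1.
So the formula holds for j+1, and by induction w[n] = 2·3^n − 1 for all n ≥ 0.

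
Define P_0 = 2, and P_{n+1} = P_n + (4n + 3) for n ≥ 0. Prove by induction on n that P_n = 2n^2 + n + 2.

Base case: P_0 = 2, and 2·0^2 + 0 + 2 = 2.
Assume P_j = 2j^2 + j + 2.
Then P_{j+1} = P_j + (4j + 3) = (2j^2 + j + 2) + (4j + 3) = 2j^2 + 5j + 5,
and 2·(j+1)^2 + (j+1) + 2 = 2j^2 + 5j + 5.
Hence P_n = 2n^2 + n + 2 for every n ≥ 0, by induction.

P_n = 2n^2 + n + 2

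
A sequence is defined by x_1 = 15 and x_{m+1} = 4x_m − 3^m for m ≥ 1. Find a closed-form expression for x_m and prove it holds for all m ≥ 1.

Claim: x_m = 3·4^m + 3^m.

Base case: x_1 = 15, and 3·4^1 + 3^1 = 12 + 3 = 15.
Assume x_j = 3·4^j + 3^j for some j ≥ 1.
Then x_{j+1} = 4x_j − 3^j = 4·(3·4^j + 3^j) − 3^j = 3·4^{j+1} + 4·3^j − 3^j = 3·4^{j+1} + 3·3^j = 3·4^{j+1} + 3^{j+1}.
So the formula holds for j+1, and by induction x_m = 3·4^m + 3^m for all m ≥ 1.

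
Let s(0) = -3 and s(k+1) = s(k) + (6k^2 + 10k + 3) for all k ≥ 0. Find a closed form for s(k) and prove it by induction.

Claim: s(k) = 2k^3 + 2k^2 − k − 3.

Base case: s(0) = -3, and 2·0^3 + 2·0^2 − 0 − 3 = -3.
Assume s(r) = 2r^3 + 2r^2 − r − 3.
Then s(r+1) = s(r) + (6r^2 + 10r + 3) = (2r^3 + 2r^2 − r − 3) + (6r^2 + 10r + 3) = 2r^3 + 8r^2 + 9r,
and 2·(r+1)^3 + 2·(r+1)^2 − (r+1) − 3 = 2r^3 + 8r^2 + 9r.
By induction, s(k) = 2k^3 + 2k^2 − k − 3 for all k ≥ 0.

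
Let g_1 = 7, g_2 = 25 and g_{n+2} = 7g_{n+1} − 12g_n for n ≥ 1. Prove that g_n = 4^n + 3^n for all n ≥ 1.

Base cases: g_1 = 7 and 4^1 + 3^1 = 7; g_2 = 25 and 4^2 + 3^2 = 25.
Assume g_j = 4^j + 3^j for all 1 ≤ j ≤ r, where r ≥ 2.
Then g_{r+1} = 7g_r − 12g_{r−1} = 7·(4^r + 3^r) − 12·(4^{r−1} + 3^{r−1}) = (7·4 − 12)4^{r−1} + (7·3 − 12)3^{r−1} = 16·4^{r−1} + 9·3^{r−1} = 4^{r+1} + 3^{r+1}.
This completes the inductive step, so g_n = 4^n + 3^n for all n ≥ 1.

g_n = 4^n + 3^n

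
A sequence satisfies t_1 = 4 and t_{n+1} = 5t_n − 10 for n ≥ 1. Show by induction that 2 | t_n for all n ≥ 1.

Base case: t_1 = 4 = 2·2, so 2 | t_1.
Assume 2 | t_r, so t_r = 2s for some integer s.
Then t_{r+1} = 5t_r − 10 = 5·(2s) − 10 = 2(5s − 5), so 2 | t_{r+1}.
So the property holds for r+1, and by induction 2 | t_n for all n ≥ 1.

2 | t_n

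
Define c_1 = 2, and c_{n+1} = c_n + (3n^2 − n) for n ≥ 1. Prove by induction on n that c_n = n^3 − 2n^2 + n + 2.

Base case: c_1 = 2, and 1^3 − 2·1^2 + 1 + 2 = 2.
Assume c_r = r^3 − 2r^2 + r + 2.
Then c_{r+1} = c_r + (3r^2 − r) = (r^3 − 2r^2 + r + 2) + (3r^2 − r) = r^3 + r^2 + 2,
and (r+1)^3 − 2·(r+1)^2 + (r+1) + 2 = r^3 + r^2 + 2.
By induction, c_n = n^3 − 2n^2 + n + 2 for all n ≥ 1.

c_n = n^3 − 2n^2 + n + 2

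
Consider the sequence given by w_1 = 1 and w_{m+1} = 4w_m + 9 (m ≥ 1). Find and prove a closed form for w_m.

Claim: w_m = 4^m − 3.

Base case: w_1 = 1, and 4^1 − 3 = 4 − 3 = 1.
Assume w_k = 4^k − 3 for some k ≥ 1.
Then w_{k+1} = 4w_k + 9 = 4·(4^k − 3) + 9 = 4^{k+1} − 12 + 9 = 4^{k+1} − 3.
By induction, w_m = 4^m − 3 for all m ≥ 1.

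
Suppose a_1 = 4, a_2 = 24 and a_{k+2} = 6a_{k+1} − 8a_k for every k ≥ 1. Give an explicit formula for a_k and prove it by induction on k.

Claim: a_k = 2·4^k − 2·2^k.

Base cases: a_1 = 4 and 2·4^1 − 2·2^1 = 4; a_2 = 24 and 2·4^2 − 2·2^2 = 24.
Assume a_i = 2·4^i − 2·2^i for all 1 ≤ i ≤ j, where j ≥ 2.
Then a_{j+1} = 6a_j − 8a_{j−1} = 6·(2·4^j − 2·2^j) − 8·(2·4^{j−1} − 2·2^{j−1}) = 2·(6·4 − 8)4^{j−1} − 2·(6·2 − 8)2^{j−1} = 32·4^{j−1} − 8·2^{j−1} = 2·4^{j+1} − 2·2^{j+1}.
By strong induction, a_k = 2·4^k − 2·2^k for all k ≥ 1.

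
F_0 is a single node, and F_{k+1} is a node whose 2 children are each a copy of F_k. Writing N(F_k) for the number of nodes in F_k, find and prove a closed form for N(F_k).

Claim: N(F_k) = 2^{k+1} − 1.

Base case: N(F_0) = 1, and 2^{0+1} − 1 = 1.
Assume N(F_m) = 2^{m+1} − 1.
Then N(F_{m+1}) = 1 + 2N(F_m) = 1 + 2(2^{m+1} − 1) = 2^{m+2} − 2 + 1 = 2^{m+2} − 1.
So the formula holds for m+1, and by induction N(F_k) = 2^{k+1} − 1 for all k ≥ 0.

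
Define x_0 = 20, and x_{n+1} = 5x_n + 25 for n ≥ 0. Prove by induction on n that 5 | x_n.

Base case: x_0 = 20 = 5·4, so 5 | x_0.
Assume 5 | x_m, so x_m = 5t for some integer t.
Then x_{m+1} = 5x_m + 25 = 5·(5t) + 25 = 5(5t + 5), so 5 | x_{m+1}.
By induction, 5 | x_n for all n ≥ 0.

5 | x_n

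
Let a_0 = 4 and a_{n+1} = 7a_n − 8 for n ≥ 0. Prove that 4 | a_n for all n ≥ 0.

Base case: a_0 = 4 = 4·1, so 4 | a_0.
Assume 4 | a_j, so a_j = 4t for some integer t.
Then a_{j+1} = 7a_j − 8 = 7·(4t) − 8 = 4(7t − 2), so 4 | a_{j+1}.
This completes the inductive step, so 4 | a_n for all n ≥ 0.

4 | a_n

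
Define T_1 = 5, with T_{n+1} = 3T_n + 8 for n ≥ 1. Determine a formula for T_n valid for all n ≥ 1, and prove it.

Claim: T_n = 3^{n+1} − 4.

Base case: T_1 = 5, and 3^{1+1} − 4 = 9 − 4 = 5.
Assume T_r = 3^{r+1} − 4 for some r ≥ 1.
Then T_{r+1} = 3T_r + 8 = 3·(3^{r+1} − 4) + 8 = 3^{r+2} − 12 + 8 = 3^{r+2} − 4.
So the formula holds for r+1, and by induction T_n = 3^{n+1} − 4 for all n ≥ 1.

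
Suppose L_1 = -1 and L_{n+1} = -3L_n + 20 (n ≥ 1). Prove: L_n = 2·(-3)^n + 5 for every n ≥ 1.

Base case: L_1 = -1, and 2·(-3)^1 + 5 = -6 + 5 = -1.
Assume L_r = 2·(-3)^r + 5 for some r ≥ 1.
Then L_{r+1} = -3L_r + 20 = -3·(2·(-3)^r + 5) + 20 = -6·(-3)^r − 15 + 20 = 2·(-3)^{r+1} + 5.
Hence L_n = 2·(-3)^n + 5 for every n ≥ 1, by induction.

L_n = 2·(-3)^n + 5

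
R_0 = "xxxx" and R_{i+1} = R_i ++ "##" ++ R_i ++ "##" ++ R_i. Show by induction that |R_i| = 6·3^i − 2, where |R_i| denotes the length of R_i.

Base case: |R_0| = 4, and 6·3^0 − 2 = 4.
Assume |R_j| = 6·3^j − 2.
Then |R_{j+1}| = 3|R_j| + 4 = 3(6·3^j − 2) + 4 = 6·3^{j+1} − 6 + 4 = 6·3^{j+1} − 2.
Hence |R_i| = 6·3^i − 2 for every i ≥ 0, by induction.

|R_i| = 6·3^i − 2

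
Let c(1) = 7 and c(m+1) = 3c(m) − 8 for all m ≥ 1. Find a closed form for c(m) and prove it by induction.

Claim: c(m) = 3^m + 4.

Base case: c(1) = 7, and 3^1 + 4 = 3 + 4 = 7.
Assume c(k) = 3^k + 4 for some k ≥ 1.
Then c(k+1) = 3c(k) − 8 = 3·(3^k + 4) − 8 = 3^{k+1} + 12 − 8 = 3^{k+1} + 4.
Hence c(m) = 3^m + 4 for every m ≥ 1, by induction.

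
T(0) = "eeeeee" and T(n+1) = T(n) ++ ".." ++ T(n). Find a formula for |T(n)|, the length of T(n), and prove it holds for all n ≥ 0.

Claim: |T(n)| = 2^{n+3} − 2.

Base case: |T(0)| = 6, and 2^{0+3} − 2 = 6.
Assume |T(r)| = 2^{r+3} − 2.
Then |T(r+1)| = |T(r)| + 2 + |T(r)| = 2|T(r)| + 2 = 2(2^{r+3} − 2) + 2 = 2^{r+1+3} − 4 + 2 = 2^{r+1+3} − 2.
By induction, |T(n)| = 2^{n+3} − 2 for all n ≥ 0.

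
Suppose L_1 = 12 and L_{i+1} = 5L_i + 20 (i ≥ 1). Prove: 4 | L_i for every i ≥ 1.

Base case: L_1 = 12 = 4·3, so 4 | L_1.
Assume 4 | L_k, so L_k = 4t for some integer t.
Then L_{k+1} = 5L_k + 20 = 5·(4t) + 20 = 4(5t + 5), so 4 | L_{k+1}.
Hence 4 | L_i for every i ≥ 1, by induction.

4 | L_i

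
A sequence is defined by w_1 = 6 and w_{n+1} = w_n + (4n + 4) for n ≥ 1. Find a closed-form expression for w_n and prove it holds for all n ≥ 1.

Claim: w_n = 2n^2 + 2n + 2.

Base case: w_1 = 6, and 2·1^2 + 2·1 + 2 = 6.
Assume w_r = 2r^2 + 2r + 2.
Then w_{r+1} = w_r + (4r + 4) = (2r^2 + 2r + 2) + (4r + 4) = 2r^2 + 6r + 6,
and 2·(r+1)^2 + 2·(r+1) + 2 = 2r^2 + 6r + 6.
Hence w_n = 2n^2 + 2n + 2 for every n ≥ 1, by induction.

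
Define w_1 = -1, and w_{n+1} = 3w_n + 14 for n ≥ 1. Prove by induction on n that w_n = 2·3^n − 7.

Base case: w_1 = -1, and 2·3^1 − 7 = 6 − 7 = -1.
Assume w_j = 2·3^j − 7 for some j ≥ 1.
Then w_{j+1} = 3w_j + 14 = 3·(2·3^j − 7) + 14 = 6·3^j − 21 + 14 = 2·3^{j+1} − 7.
By induction, w_n = 2·3^n − 7 for all n ≥ 1.

w_n = 2·3^n − 7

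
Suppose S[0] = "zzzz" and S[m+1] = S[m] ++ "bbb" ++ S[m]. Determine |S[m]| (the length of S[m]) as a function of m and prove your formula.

Claim: |S[m]| = 7·2^m − 3.

Base case: |S[0]| = 4, and 7·2^0 − 3 = 4.
Assume |S[k]| = 7·2^k − 3.
Then |S[k+1]| = |S[k]| + 3 + |S[k]| = 2|S[k]| + 3 = 2(7·2^k − 3) + 3 = 7·2^{k+1} − 6 + 3 = 7·2^{k+1} − 3.
By induction, |S[m]| = 7·2^m − 3 for all m ≥ 0.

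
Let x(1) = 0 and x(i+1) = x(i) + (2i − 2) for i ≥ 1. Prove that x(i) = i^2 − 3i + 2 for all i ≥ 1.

Base case: x(1) = 0, and 1^2 − 3·1 + 2 = 0.
Assume x(k) = k^2 − 3k + 2.
Then x(k+1) = x(k) + (2k − 2) = (k^2 − 3k + 2) + (2k − 2) = k^2 − k,
and (k+1)^2 − 3·(k+1) + 2 = k^2 − k.
This completes the inductive step, so x(i) = i^2 − 3i + 2 for all i ≥ 1.

x(i) = i^2 − 3i + 2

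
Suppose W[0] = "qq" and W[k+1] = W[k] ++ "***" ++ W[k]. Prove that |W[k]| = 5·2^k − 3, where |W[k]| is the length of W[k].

Base case: |W[0]| = 2, and 5·2^0 − 3 = 2.
Assume |W[r]| = 5·2^r − 3.
Then |W[r+1]| = |W[r]| + 3 + |W[r]| = 2|W[r]| + 3 = 2(5·2^r − 3) + 3 = 5·2^{r+1} − 6 + 3 = 5·2^{r+1} − 3.
By induction, |W[k]| = 5·2^k − 3 for all k ≥ 0.

|W[k]| = 5·2^k − 3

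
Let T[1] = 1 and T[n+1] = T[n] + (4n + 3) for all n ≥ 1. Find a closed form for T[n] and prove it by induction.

Claim: T[n] = 2n^2 + n − 2.

Base case: T[1] = 1, and 2·1^2 + 1 − 2 = 1.
Assume T[m] = 2m^2 + m − 2.
Then T[m+1] = T[m] + (4m + 3) = (2m^2 + m − 2) + (4m + 3) = 2m^2 + 5m + 1,
and 2·(m+1)^2 + (m+1) − 2 = 2m^2 + 5m + 1.
Hence T[n] = 2n^2 + n − 2 for every n ≥ 1, by induction.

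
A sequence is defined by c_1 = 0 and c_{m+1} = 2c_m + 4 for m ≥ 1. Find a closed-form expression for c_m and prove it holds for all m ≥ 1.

Claim: c_m = 2^{m+1} − 4.

Base case: c_1 = 0, and 2^{1+1} − 4 = 4 − 4 = 0.
Assume c_k = 2^{k+1} − 4 for some k ≥ 1.
Then c_{k+1} = 2c_k + 4 = 2·(2^{k+1} − 4) + 4 = 2^{k+2} − 8 + 4 = 2^{k+2} − 4.
So the formula holds for k+1, and by induction c_m = 2^{m+1} − 4 for all m ≥ 1.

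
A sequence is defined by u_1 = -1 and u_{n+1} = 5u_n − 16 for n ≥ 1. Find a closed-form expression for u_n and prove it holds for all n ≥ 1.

Claim: u_n = -5^n + 4.

Base case: u_1 = -1, and -5^1 + 4 = -5 + 4 = -1.
Assume u_r = -5^r + 4 for some r ≥ 1.
Then u_{r+1} = 5u_r − 16 = 5·(-5^r + 4) − 16 = -5^{r+1} + 20 − 16 = -5^{r+1} + 4.
Hence u_n = -5^n + 4 for every n ≥ 1, by induction.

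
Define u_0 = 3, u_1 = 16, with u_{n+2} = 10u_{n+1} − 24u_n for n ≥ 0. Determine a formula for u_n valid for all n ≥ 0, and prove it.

Claim: u_n = 4^n + 2·6^n.

Base cases: u_0 = 3 and 4^0 + 2·6^0 = 3; u_1 = 16 and 4^1 + 2·6^1 = 16.
Assume u_j = 4^j + 2·6^j for all 0 ≤ j ≤ m, where m ≥ 1.
Then u_{m+1} = 10u_m − 24u_{m−1} = 10·(4^m + 2·6^m) − 24·(4^{m−1} + 2·6^{m−1}) = (10·4 − 24)4^{m−1} + 2·(10·6 − 24)6^{m−1} = 16·4^{m−1} + 72·6^{m−1} = 4^{m+1} + 2·6^{m+1}.
So the formula holds for m+1, and by strong induction u_n = 4^n + 2·6^n for all n ≥ 0.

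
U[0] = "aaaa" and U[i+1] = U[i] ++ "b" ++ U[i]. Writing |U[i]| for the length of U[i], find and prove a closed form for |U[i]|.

Claim: |U[i]| = 5·2^i − 1.

Base case: |U[0]| = 4, and 5·2^0 − 1 = 4.
Assume |U[m]| = 5·2^m − 1.
Then |U[m+1]| = |U[m]| + 1 + |U[m]| = 2|U[m]| + 1 = 2(5·2^m − 1) + 1 = 5·2^{m+1} − 2 + 1 = 5·2^{m+1} − 1.
This completes the inductive step, so |U[i]| = 5·2^i − 1 for all i ≥ 0.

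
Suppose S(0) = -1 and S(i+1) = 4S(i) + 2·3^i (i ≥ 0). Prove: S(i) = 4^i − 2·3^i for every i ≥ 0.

Base case: S(0) = -1, and 4^0 − 2·3^0 = 1 − 2 = -1.
Assume S(k) = 4^k − 2·3^k for some k ≥ 0.
Then S(k+1) = 4S(k) + 2·3^k = 4·(4^k − 2·3^k) + 2·3^k = 4^{k+1} − 8·3^k + 2·3^k = 4^{k+1} − 6·3^k = 4^{k+1} − 2·3^{k+1}.
Hence S(i) = 4^i − 2·3^i for every i ≥ 0, by induction.

S(i) = 4^i − 2·3^i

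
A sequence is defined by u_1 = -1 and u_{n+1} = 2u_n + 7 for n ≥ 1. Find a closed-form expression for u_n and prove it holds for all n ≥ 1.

Claim: u_n = 3·2^n − 7.

Base case: u_1 = -1, and 3·2^1 − 7 = 6 − 7 = -1.
Assume u_m = 3·2^m − 7 for some m ≥ 1.
Then u_{m+1} = 2u_m + 7 = 2·(3·2^m − 7) + 7 = 6·2^m − 14 + 7 = 3·2^{m+1} − 7.
This completes the inductive step, so u_n = 3·2^n − 7 for all n ≥ 1.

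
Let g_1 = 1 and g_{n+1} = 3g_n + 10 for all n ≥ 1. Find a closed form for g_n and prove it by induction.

Claim: g_n = 2·3^n − 5.

Base case: g_1 = 1, and 2·3^1 − 5 = 6 − 5 = 1.
Assume g_r = 2·3^r − 5 for some r ≥ 1.
Then g_{r+1} = 3g_r + 10 = 3·(2·3^r − 5) + 10 = 6·3^r − 15 + 10 = 2·3^{r+1} − 5.
So the formula holds for r+1, and by induction g_n = 2·3^n − 5 for all n ≥ 1.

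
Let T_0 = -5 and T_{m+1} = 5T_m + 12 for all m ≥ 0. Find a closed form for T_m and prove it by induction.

Claim: T_m = -2·5^m − 3.

Base case: T_0 = -5, and -2·5^0 − 3 = -2 − 3 = -5.
Assume T_r = -2·5^r − 3 for some r ≥ 0.
Then T_{r+1} = 5T_r + 12 = 5·(-2·5^r − 3) + 12 = -10·5^r − 15 + 12 = -2·5^{r+1} − 3.
By induction, T_m = -2·5^m − 3 for all m ≥ 0.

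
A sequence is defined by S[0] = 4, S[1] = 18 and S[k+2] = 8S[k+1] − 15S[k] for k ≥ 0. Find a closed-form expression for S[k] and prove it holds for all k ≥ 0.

Claim: S[k] = 3·5^k + 3^k.

Base cases: S[0] = 4 and 3·5^0 + 3^0 = 4; S[1] = 18 and 3·5^1 + 3^1 = 18.
Assume S[i] = 3·5^i + 3^i for all 0 ≤ i ≤ j, where j ≥ 1.
Then S[j+1] = 8S[j] − 15S[j−1] = 8·(3·5^j + 3^j) − 15·(3·5^{j−1} + 3^{j−1}) = 3·(8·5 − 15)5^{j−1} + (8·3 − 15)3^{j−1} = 75·5^{j−1} + 9·3^{j−1} = 3·5^{j+1} + 3^{j+1}.
This completes the inductive step, so S[k] = 3·5^k + 3^k for all k ≥ 0.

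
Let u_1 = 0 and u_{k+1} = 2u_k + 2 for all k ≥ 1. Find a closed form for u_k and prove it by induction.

Claim: u_k = 2^k − 2.

Base case: u_1 = 0, and 2^1 − 2 = 2 − 2 = 0.
Assume u_m = 2^m − 2 for some m ≥ 1.
Then u_{m+1} = 2u_m + 2 = 2·(2^m − 2) + 2 = 2^{m+1} − 4 + 2 = 2^{m+1} − 2.
By induction, u_k = 2^k − 2 for all k ≥ 1.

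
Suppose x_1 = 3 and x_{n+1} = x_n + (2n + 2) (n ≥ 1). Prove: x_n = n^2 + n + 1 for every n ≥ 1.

Base case: x_1 = 3, and 1^2 + 1 + 1 = 3.
Assume x_j = j^2 + j + 1.
Then x_{j+1} = x_j + (2j + 2) = (j^2 + j + 1) + (2j + 2) = j^2 + 3j + 3,
and (j+1)^2 + (j+1) + 1 = j^2 + 3j + 3.
Hence x_n = n^2 + n + 1 for every n ≥ 1, by induction.

x_n = n^2 + n + 1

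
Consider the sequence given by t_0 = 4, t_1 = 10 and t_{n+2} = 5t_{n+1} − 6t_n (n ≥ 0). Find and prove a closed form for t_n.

Claim: t_n = 2·3^n + 2·2^n.

Base cases: t_0 = 4 and 2·3^0 + 2·2^0 = 4; t_1 = 10 and 2·3^1 + 2·2^1 = 10.
Assume t_j = 2·3^j + 2·2^j for all 0 ≤ j ≤ m, where m ≥ 1.
Then t_{m+1} = 5t_m − 6t_{m−1} = 5·(2·3^m + 2·2^m) − 6·(2·3^{m−1} + 2·2^{m−1}) = 2·(5·3 − 6)3^{m−1} + 2·(5·2 − 6)2^{m−1} = 18·3^{m−1} + 8·2^{m−1} = 2·3^{m+1} + 2·2^{m+1}.
Hence t_n = 2·3^n + 2·2^n for every n ≥ 0, by strong induction.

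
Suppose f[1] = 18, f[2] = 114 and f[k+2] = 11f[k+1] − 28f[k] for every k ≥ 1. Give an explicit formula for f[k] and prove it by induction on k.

Claim: f[k] = 4^k + 2·7^k.

Base cases: f[1] = 18 and 4^1 + 2·7^1 = 18; f[2] = 114 and 4^2 + 2·7^2 = 114.
Assume f[j] = 4^j + 2·7^j for all 1 ≤ j ≤ m, where m ≥ 2.
Then f[m+1] = 11f[m] − 28f[m−1] = 11·(4^m + 2·7^m) − 28·(4^{m−1} + 2·7^{m−1}) = (11·4 − 28)4^{m−1} + 2·(11·7 − 28)7^{m−1} = 16·4^{m−1} + 98·7^{m−1} = 4^{m+1} + 2·7^{m+1}.
Hence f[k] = 4^k + 2·7^k for every k ≥ 1, by strong induction.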